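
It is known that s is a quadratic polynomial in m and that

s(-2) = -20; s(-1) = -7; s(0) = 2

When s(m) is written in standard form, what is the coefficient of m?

Write s(m) = am² + bm + c; the 3 given values yield a linear system in the 3 coefficients.
Solving, s(m) = -2m² + 7m + 2.
The coefficient of m is 7.

7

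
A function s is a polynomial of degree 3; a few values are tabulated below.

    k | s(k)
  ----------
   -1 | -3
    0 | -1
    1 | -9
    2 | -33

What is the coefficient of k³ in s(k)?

-1

Write s(k) = ak³ + bk² + ck + d; the 4 given values yield a linear system in the 4 coefficients.
Solving, s(k) = -k³ - 5k² - 2k - 1.
The coefficient of k³ is -1.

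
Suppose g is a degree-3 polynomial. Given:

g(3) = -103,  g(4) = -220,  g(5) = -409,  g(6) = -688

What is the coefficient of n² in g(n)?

Write g(n) = an³ + bn² + cn + d; the 4 given values yield a linear system in the 4 coefficients.
Solving, g(n) = -3n³ - 6n - 4.
The coefficient of n² is 0.

0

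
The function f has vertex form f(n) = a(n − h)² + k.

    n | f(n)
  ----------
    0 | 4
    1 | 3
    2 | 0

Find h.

First differences -1, -3; second difference -2 = 2a, so a = -1.
Expanding, the n-coefficient is −2ah = 2h; matching it to the data gives h = 0, and then k = 4.
So f(n) = -1(n + 0)² + 4.
Hence h = 0.

0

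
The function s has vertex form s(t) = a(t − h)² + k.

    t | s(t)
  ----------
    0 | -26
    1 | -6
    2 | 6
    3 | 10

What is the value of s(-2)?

First differences 20, 12, 4; second difference -8 = 2a, so a = -4.
Expanding, the t-coefficient is −2ah = 8h; matching it to the data gives h = 3, and then k = 10.
So s(t) = -4(t − 3)² + 10.
s(-2) = -4·(-5)² + 10 = -90.

-90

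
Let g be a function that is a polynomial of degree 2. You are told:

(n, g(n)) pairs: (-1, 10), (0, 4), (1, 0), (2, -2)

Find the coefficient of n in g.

First differences: -6, -4, -2. Second differences: 2, 2.
Level-2 differences are constant, so g has degree 2.
Fitting a degree-2 polynomial gives g(n) = n² - 5n + 4.
The coefficient of n is -5.

-5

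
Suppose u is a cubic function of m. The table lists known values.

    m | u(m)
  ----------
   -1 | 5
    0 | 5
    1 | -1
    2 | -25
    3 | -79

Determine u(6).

-541

First differences: 0, -6, -24, -54. Second differences: -6, -18, -30. Third differences: -12, -12.
Level-3 differences are constant, so u has degree 3.
Fitting a degree-3 polynomial gives u(m) = -2m³ - 3m² - m + 5.
Then u(6) = -541.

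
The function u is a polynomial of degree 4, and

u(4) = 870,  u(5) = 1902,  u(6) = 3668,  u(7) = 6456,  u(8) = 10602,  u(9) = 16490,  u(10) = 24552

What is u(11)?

35268

Write u(k) = ak^4 + bk³ + ck² + dk + e; the 7 given values yield a linear system in the 5 coefficients.
Solving, u(k) = 2k^4 + 4k³ + 5k² + 5k + 2.
Then u(11) = 35268.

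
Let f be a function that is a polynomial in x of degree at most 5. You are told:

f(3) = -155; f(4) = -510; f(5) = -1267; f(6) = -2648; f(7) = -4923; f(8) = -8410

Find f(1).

-3

First differences: -355, -757, -1381, -2275, -3487. Second differences: -402, -624, -894, -1212. Third differences: -222, -270, -318. Fourth differences: -48, -48.
Level-4 differences are constant, so f has degree 4.
Fitting a degree-4 polynomial gives f(x) = -2x^4 - x³ + 5x² - 3x - 2.
Then f(1) = -3.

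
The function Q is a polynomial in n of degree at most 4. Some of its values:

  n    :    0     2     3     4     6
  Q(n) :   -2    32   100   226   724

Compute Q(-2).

-20

Write Q(n) = an^4 + bn³ + cn² + dn + e; the 5 given values yield a linear system in the 5 coefficients.
Solving, the leading coefficient vanishes, and Q(n) = 3n³ + 2n² + n - 2.
Then Q(-2) = -20.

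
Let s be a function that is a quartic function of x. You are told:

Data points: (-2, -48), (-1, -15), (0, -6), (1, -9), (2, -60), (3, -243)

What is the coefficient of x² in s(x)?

First differences: 33, 9, -3, -51, -183. Second differences: -24, -12, -48, -132. Third differences: 12, -36, -84. Fourth differences: -48, -48.
Level-4 differences are constant, so s has degree 4.
Fitting a degree-4 polynomial gives s(x) = -2x^4 - 2x³ - 4x² + 5x - 6.
The coefficient of x² is -4.

-4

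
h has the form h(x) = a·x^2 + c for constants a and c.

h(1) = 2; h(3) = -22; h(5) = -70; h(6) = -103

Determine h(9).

-238

From h(1) = 2 and h(3) = -22: 1a + c = 2 and 9a + c = -22.
Subtracting: 8a = -24, so a = -3; then c = 2 − (-3)·1 = 5.
So h(x) = -3x² + 5, and h(9) = -238.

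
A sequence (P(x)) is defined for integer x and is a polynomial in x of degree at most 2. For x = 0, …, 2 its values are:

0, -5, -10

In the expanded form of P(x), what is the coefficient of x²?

First differences: -5, -5.
Level-1 differences are constant, so P has degree 1.
Fitting a degree-1 polynomial gives P(x) = -5x.
The coefficient of x² is 0.

0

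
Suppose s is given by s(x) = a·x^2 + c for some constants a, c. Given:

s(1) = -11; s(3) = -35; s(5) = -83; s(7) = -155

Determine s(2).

From s(1) = -11 and s(3) = -35: 1a + c = -11 and 9a + c = -35.
Subtracting: 8a = -24, so a = -3; then c = -11 − (-3)·1 = -8.
So s(x) = -3x² − 8, and s(2) = -20.

-20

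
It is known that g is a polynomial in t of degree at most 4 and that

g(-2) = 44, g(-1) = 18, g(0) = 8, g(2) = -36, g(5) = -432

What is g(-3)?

Write g(t) = at^4 + bt³ + ct² + dt + e; the 5 given values yield a linear system in the 5 coefficients.
Solving, the leading coefficient vanishes, and g(t) = -3t³ - t² - 8t + 8.
Then g(-3) = 104.

104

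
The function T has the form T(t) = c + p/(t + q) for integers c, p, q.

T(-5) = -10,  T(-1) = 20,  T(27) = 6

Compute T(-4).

-25

(T(t) − c)(t + q) = p for each data point; the three points give a linear system in c and q, then p follows.
Solving: c = 5, q = 3, p = 30, so T(t) = 5 + 30/(t + 3).
Then T(-4) = 5 + 30/(-1) = -25.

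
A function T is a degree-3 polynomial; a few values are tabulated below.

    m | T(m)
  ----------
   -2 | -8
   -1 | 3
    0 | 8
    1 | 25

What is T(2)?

Write T(m) = am³ + bm² + cm + d; the 4 given values yield a linear system in the 4 coefficients.
Solving, T(m) = 3m³ + 6m² + 8m + 8.
Then T(2) = 72.

72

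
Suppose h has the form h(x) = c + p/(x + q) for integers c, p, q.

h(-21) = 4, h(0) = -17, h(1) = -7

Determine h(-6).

7

(h(x) − c)(x + q) = p for each data point; the three points give a linear system in c and q, then p follows.
Solving: c = 3, q = 1, p = -20, so h(x) = 3 − 20/(x + 1).
Then h(-6) = 3 − 20/(-5) = 7.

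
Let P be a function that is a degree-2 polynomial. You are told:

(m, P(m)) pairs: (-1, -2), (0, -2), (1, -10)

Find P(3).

Write P(m) = am² + bm + c; the 3 given values yield a linear system in the 3 coefficients.
Solving, P(m) = -4m² - 4m - 2.
Then P(3) = -50.

-50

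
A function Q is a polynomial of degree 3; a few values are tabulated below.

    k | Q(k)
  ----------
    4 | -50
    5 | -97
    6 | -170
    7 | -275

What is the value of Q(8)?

Write Q(k) = ak³ + bk² + ck + d; the 4 given values yield a linear system in the 4 coefficients.
Solving, Q(k) = -k³ + 2k² - 4k - 2.
Then Q(8) = -418.

-418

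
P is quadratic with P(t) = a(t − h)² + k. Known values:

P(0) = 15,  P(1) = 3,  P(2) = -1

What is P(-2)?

63

First differences -12, -4; second difference 8 = 2a, so a = 4.
Expanding, the t-coefficient is −2ah = -8h; matching it to the data gives h = 2, and then k = -1.
So P(t) = 4(t − 2)² − 1.
P(-2) = 4·(-4)² − 1 = 63.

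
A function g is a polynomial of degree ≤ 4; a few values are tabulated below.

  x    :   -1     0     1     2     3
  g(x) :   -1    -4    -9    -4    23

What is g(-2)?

Write g(x) = ax^4 + bx³ + cx² + dx + e; the 5 given values yield a linear system in the 5 coefficients.
Solving, the leading coefficient vanishes, and g(x) = 2x³ - x² - 6x - 4.
Then g(-2) = -12.

-12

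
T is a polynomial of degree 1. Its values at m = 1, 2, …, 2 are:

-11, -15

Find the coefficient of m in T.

-4

Write T(m) = am + b; the 2 given values yield a linear system in the 2 coefficients.
Solving, T(m) = -4m - 7.
The coefficient of m is -4.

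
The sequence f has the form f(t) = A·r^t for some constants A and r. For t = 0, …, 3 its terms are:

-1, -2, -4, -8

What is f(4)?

-16

Consecutive ratio: -2/(-1) = 2, and -4/(-2) = 2, so r = 2.
Then A·2^0 = -1 gives A = -1, and f(t) = -1·2^t.
f(4) = -1·2^4 = -16.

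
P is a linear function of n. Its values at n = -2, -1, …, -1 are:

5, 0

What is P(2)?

-15

Write P(n) = an + b; the 2 given values yield a linear system in the 2 coefficients.
Solving, P(n) = -5n - 5.
Then P(2) = -15.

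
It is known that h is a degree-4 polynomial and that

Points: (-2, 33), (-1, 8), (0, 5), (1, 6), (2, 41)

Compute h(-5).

1140

Write h(k) = ak^4 + bk³ + ck² + dk + e; the 5 given values yield a linear system in the 5 coefficients.
Solving, h(k) = 2k^4 + k³ - 2k + 5.
Then h(-5) = 1140.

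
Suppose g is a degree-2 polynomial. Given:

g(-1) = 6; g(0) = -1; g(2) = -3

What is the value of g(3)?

2

Write g(m) = am² + bm + c; the 3 given values yield a linear system in the 3 coefficients.
Solving, g(m) = 2m² - 5m - 1.
Then g(3) = 2.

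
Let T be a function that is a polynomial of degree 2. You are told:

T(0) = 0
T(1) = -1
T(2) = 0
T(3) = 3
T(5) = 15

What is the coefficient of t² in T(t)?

Write T(t) = at² + bt + c; the 5 given values yield a linear system in the 3 coefficients.
Solving, T(t) = t² - 2t.
The coefficient of t² is 1.

1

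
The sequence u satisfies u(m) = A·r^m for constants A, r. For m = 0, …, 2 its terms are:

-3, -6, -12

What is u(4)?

Consecutive ratio: -6/(-3) = 2, and -12/(-6) = 2, so r = 2.
Then A·2^0 = -3 gives A = -3, and u(m) = -3·2^m.
u(4) = -3·2^4 = -48.

-48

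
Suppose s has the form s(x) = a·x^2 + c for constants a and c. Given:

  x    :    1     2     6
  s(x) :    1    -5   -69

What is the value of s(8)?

-125

From s(1) = 1 and s(2) = -5: 1a + c = 1 and 4a + c = -5.
Subtracting: 3a = -6, so a = -2; then c = 1 − (-2)·1 = 3.
So s(x) = -2x² + 3, and s(8) = -125.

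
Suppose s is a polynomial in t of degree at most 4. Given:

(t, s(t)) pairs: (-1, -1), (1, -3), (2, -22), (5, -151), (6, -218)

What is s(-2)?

Write s(t) = at^4 + bt³ + ct² + dt + e; the 5 given values yield a linear system in the 5 coefficients.
Solving, the top 2 coefficients vanish, and s(t) = -6t² - t + 4.
Then s(-2) = -18.

-18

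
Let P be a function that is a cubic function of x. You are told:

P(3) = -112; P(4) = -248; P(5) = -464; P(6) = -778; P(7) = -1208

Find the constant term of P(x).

-4

First differences: -136, -216, -314, -430. Second differences: -80, -98, -116. Third differences: -18, -18.
Level-3 differences are constant, so P has degree 3.
Fitting a degree-3 polynomial gives P(x) = -3x³ - 4x² + 3x - 4.
The constant term is P(0) = -4.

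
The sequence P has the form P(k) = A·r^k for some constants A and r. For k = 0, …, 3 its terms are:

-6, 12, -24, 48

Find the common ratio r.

-2

Consecutive ratio: 12/(-6) = -2, and -24/12 = -2, so r = -2.
Then A·(-2)^0 = -6 gives A = -6, and P(k) = -6·(-2)^k.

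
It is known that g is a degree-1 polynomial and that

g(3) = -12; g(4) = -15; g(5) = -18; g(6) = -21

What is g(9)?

First differences: -3, -3, -3.
Level-1 differences are constant, so g has degree 1.
Fitting a degree-1 polynomial gives g(t) = -3t - 3.
Then g(9) = -30.

-30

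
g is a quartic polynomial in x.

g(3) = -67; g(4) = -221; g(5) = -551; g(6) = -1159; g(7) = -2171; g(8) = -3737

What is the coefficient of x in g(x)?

5

First differences: -154, -330, -608, -1012, -1566. Second differences: -176, -278, -404, -554. Third differences: -102, -126, -150. Fourth differences: -24, -24.
Level-4 differences are constant, so g has degree 4.
Fitting a degree-4 polynomial gives g(x) = -x^4 + x³ - 3x² + 5x - 1.
The coefficient of x is 5.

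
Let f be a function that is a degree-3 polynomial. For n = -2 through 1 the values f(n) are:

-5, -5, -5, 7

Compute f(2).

Write f(n) = an³ + bn² + cn + d; the 4 given values yield a linear system in the 4 coefficients.
Solving, f(n) = 2n³ + 6n² + 4n - 5.
Then f(2) = 43.

43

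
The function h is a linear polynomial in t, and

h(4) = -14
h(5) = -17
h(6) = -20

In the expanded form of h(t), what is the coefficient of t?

-3

Write h(t) = at + b; the 3 given values yield a linear system in the 2 coefficients.
Solving, h(t) = -3t - 2.
The coefficient of t is -3.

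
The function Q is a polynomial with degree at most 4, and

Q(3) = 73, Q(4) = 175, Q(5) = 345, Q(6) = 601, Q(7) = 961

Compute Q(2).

Write Q(x) = ax^4 + bx³ + cx² + dx + e; the 5 given values yield a linear system in the 5 coefficients.
Solving, the leading coefficient vanishes, and Q(x) = 3x³ - 2x² + 5x - 5.
Then Q(2) = 21.

21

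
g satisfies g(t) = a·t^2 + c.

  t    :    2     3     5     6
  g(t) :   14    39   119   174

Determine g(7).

239

From g(2) = 14 and g(3) = 39: 4a + c = 14 and 9a + c = 39.
Subtracting: 5a = 25, so a = 5; then c = 14 − 5·4 = -6.
So g(t) = 5t² − 6, and g(7) = 239.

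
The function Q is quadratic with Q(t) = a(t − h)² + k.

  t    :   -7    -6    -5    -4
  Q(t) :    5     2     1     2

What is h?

-5

First differences -3, -1, 1; second difference 2 = 2a, so a = 1.
Expanding, the t-coefficient is −2ah = -2h; matching it to the data gives h = -5, and then k = 1.
So Q(t) = 1(t + 5)² + 1.
Hence h = -5.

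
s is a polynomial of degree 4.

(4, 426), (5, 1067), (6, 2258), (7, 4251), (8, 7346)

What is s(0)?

2

Write s(k) = ak^4 + bk³ + ck² + dk + e; the 5 given values yield a linear system in the 5 coefficients.
Solving, s(k) = 2k^4 - 2k³ + 3k² - 2k + 2.
The constant term is s(0) = 2.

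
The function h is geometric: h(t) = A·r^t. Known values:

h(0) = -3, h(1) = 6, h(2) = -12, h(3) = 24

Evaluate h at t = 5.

96

Consecutive ratio: 6/(-3) = -2, and -12/6 = -2, so r = -2.
Then A·(-2)^0 = -3 gives A = -3, and h(t) = -3·(-2)^t.
h(5) = -3·(-2)^5 = 96.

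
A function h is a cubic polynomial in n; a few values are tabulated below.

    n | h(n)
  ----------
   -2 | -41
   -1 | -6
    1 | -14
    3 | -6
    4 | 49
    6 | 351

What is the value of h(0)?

Write h(n) = an³ + bn² + cn + d; the 6 given values yield a linear system in the 4 coefficients.
Solving, h(n) = 3n³ - 7n² - 7n - 3.
Then h(0) = -3.

-3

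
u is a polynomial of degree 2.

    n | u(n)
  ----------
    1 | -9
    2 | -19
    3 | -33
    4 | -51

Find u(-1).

First differences: -10, -14, -18. Second differences: -4, -4.
Level-2 differences are constant, so u has degree 2.
Fitting a degree-2 polynomial gives u(n) = -2n² - 4n - 3.
Then u(-1) = -1.

-1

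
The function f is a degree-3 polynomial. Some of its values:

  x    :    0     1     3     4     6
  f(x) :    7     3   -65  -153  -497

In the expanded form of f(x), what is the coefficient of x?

0

Write f(x) = ax³ + bx² + cx + d; the 5 given values yield a linear system in the 4 coefficients.
Solving, f(x) = -2x³ - 2x² + 7.
The coefficient of x is 0.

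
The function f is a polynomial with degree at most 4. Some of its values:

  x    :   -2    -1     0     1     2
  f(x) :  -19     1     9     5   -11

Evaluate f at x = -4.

-95

First differences: 20, 8, -4, -16. Second differences: -12, -12, -12.
Level-2 differences are constant, so f has degree 2.
Fitting a degree-2 polynomial gives f(x) = -6x² + 2x + 9.
Then f(-4) = -95.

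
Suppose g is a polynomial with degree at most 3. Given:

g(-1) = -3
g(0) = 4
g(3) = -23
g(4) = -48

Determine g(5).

Write g(n) = an³ + bn² + cn + d; the 4 given values yield a linear system in the 4 coefficients.
Solving, the leading coefficient vanishes, and g(n) = -4n² + 3n + 4.
Then g(5) = -81.

-81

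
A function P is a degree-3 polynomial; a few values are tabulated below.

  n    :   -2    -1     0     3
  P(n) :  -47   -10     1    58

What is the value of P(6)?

Write P(n) = an³ + bn² + cn + d; the 4 given values yield a linear system in the 4 coefficients.
Solving, P(n) = 3n³ - 4n² + 4n + 1.
Then P(6) = 529.

529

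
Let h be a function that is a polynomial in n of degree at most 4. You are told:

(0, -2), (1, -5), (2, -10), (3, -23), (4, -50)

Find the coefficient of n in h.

First differences: -3, -5, -13, -27. Second differences: -2, -8, -14. Third differences: -6, -6.
Level-3 differences are constant, so h has degree 3.
Fitting a degree-3 polynomial gives h(n) = -n³ + 2n² - 4n - 2.
The coefficient of n is -4.

-4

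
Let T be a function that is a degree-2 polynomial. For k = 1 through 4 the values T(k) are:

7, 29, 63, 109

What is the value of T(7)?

319

Write T(k) = ak² + bk + c; the 4 given values yield a linear system in the 3 coefficients.
Solving, T(k) = 6k² + 4k - 3.
Then T(7) = 319.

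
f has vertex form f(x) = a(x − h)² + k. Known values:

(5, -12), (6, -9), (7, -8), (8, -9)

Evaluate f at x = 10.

First differences 3, 1, -1; second difference -2 = 2a, so a = -1.
Expanding, the x-coefficient is −2ah = 2h; matching it to the data gives h = 7, and then k = -8.
So f(x) = -1(x − 7)² − 8.
f(10) = -1·3² − 8 = -17.

-17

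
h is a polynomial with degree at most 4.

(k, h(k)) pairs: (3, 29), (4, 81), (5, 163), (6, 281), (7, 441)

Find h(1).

-9

First differences: 52, 82, 118, 160. Second differences: 30, 36, 42. Third differences: 6, 6.
Level-3 differences are constant, so h has degree 3.
Fitting a degree-3 polynomial gives h(k) = k³ + 3k² - 6k - 7.
Then h(1) = -9.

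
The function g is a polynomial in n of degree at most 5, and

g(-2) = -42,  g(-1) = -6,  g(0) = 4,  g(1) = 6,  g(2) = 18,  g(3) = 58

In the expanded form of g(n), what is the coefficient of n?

First differences: 36, 10, 2, 12, 40. Second differences: -26, -8, 10, 28. Third differences: 18, 18, 18.
Level-3 differences are constant, so g has degree 3.
Fitting a degree-3 polynomial gives g(n) = 3n³ - 4n² + 3n + 4.
The coefficient of n is 3.

3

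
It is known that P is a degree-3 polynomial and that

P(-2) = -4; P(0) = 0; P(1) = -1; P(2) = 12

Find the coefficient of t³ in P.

2

Write P(t) = at³ + bt² + ct + d; the 4 given values yield a linear system in the 4 coefficients.
Solving, P(t) = 2t³ + t² - 4t.
The coefficient of t³ is 2.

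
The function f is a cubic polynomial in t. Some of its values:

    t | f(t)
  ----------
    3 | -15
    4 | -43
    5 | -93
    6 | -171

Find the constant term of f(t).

Write f(t) = at³ + bt² + ct + d; the 4 given values yield a linear system in the 4 coefficients.
Solving, f(t) = -t³ + t² + 2t - 3.
The constant term is f(0) = -3.

-3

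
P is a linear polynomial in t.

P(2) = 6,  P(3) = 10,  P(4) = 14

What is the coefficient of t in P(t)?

4

Write P(t) = at + b; the 3 given values yield a linear system in the 2 coefficients.
Solving, P(t) = 4t - 2.
The coefficient of t is 4.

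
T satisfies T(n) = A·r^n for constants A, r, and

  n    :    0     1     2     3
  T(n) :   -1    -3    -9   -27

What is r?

3

Consecutive ratio: -3/(-1) = 3, and -9/(-3) = 3, so r = 3.
Then A·3^0 = -1 gives A = -1, and T(n) = -1·3^n.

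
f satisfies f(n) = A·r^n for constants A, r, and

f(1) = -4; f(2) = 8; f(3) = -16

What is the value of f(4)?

32

Consecutive ratio: 8/(-4) = -2, and -16/8 = -2, so r = -2.
Then A·(-2)^1 = -4 gives A = 2, and f(n) = 2·(-2)^n.
f(4) = 2·(-2)^4 = 32.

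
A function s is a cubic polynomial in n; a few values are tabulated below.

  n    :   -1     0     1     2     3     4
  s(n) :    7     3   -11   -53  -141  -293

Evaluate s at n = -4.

First differences: -4, -14, -42, -88, -152. Second differences: -10, -28, -46, -64. Third differences: -18, -18, -18.
Level-3 differences are constant, so s has degree 3.
Fitting a degree-3 polynomial gives s(n) = -3n³ - 5n² - 6n + 3.
Then s(-4) = 139.

139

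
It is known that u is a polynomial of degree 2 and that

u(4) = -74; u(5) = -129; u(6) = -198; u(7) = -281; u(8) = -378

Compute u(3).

First differences: -55, -69, -83, -97. Second differences: -14, -14, -14.
Level-2 differences are constant, so u has degree 2.
Fitting a degree-2 polynomial gives u(x) = -7x² + 8x + 6.
Then u(3) = -33.

-33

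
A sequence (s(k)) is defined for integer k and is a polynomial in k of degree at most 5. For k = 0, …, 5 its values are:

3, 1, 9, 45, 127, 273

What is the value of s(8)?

Write s(k) = ak^5 + bk^4 + ck³ + dk² + ek + p; the 6 given values yield a linear system in the 6 coefficients.
Solving, the top 2 coefficients vanish, and s(k) = 3k³ - 4k² - k + 3.
Then s(8) = 1275.

1275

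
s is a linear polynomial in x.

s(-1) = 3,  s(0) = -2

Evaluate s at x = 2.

Write s(x) = ax + b; the 2 given values yield a linear system in the 2 coefficients.
Solving, s(x) = -5x - 2.
Then s(2) = -12.

-12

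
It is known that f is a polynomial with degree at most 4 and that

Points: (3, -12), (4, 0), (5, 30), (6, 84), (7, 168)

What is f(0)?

First differences: 12, 30, 54, 84. Second differences: 18, 24, 30. Third differences: 6, 6.
Level-3 differences are constant, so f has degree 3.
Fitting a degree-3 polynomial gives f(x) = x³ - 3x² - 4x.
The constant term is f(0) = 0.

0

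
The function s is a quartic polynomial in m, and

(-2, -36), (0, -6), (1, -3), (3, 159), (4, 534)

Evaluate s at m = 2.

24

Write s(m) = am^4 + bm³ + cm² + dm + e; the 5 given values yield a linear system in the 5 coefficients.
Solving, s(m) = 2m^4 + 2m³ - 8m² + 7m - 6.
Then s(2) = 24.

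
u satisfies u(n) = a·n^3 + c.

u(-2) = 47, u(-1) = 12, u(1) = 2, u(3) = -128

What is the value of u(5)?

From u(-2) = 47 and u(-1) = 12: -8a + c = 47 and -1a + c = 12.
Subtracting: 7a = -35, so a = -5; then c = 47 − (-5)·(-8) = 7.
So u(n) = -5n³ + 7, and u(5) = -618.

-618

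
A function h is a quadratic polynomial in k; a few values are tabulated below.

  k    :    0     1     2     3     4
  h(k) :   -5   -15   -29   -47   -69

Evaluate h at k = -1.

Write h(k) = ak² + bk + c; the 5 given values yield a linear system in the 3 coefficients.
Solving, h(k) = -2k² - 8k - 5.
Then h(-1) = 1.

1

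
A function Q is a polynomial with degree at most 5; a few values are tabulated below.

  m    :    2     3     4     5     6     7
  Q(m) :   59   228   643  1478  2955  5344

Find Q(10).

21403

First differences: 169, 415, 835, 1477, 2389. Second differences: 246, 420, 642, 912. Third differences: 174, 222, 270. Fourth differences: 48, 48.
Level-4 differences are constant, so Q has degree 4.
Fitting a degree-4 polynomial gives Q(m) = 2m^4 + m³ + 4m² + 3.
Then Q(10) = 21403.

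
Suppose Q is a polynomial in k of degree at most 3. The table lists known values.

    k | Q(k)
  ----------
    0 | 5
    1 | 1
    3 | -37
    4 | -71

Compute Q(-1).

-1

Write Q(k) = ak³ + bk² + ck + d; the 4 given values yield a linear system in the 4 coefficients.
Solving, the leading coefficient vanishes, and Q(k) = -5k² + k + 5.
Then Q(-1) = -1.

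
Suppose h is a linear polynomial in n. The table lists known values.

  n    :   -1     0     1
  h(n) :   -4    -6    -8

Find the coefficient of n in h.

-2

First differences: -2, -2.
Level-1 differences are constant, so h has degree 1.
Fitting a degree-1 polynomial gives h(n) = -2n - 6.
The coefficient of n is -2.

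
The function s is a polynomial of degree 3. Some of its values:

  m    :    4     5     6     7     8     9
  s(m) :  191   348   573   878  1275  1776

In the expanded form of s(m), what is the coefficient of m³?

2

Write s(m) = am³ + bm² + cm + d; the 6 given values yield a linear system in the 4 coefficients.
Solving, s(m) = 2m³ + 4m² - m + 3.
The coefficient of m³ is 2.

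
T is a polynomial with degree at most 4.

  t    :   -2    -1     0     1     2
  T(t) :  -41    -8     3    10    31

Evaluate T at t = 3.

First differences: 33, 11, 7, 21. Second differences: -22, -4, 14. Third differences: 18, 18.
Level-3 differences are constant, so T has degree 3.
Fitting a degree-3 polynomial gives T(t) = 3t³ - 2t² + 6t + 3.
Then T(3) = 84.

84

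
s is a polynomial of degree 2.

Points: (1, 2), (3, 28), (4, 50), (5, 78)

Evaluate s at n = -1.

Write s(n) = an² + bn + c; the 4 given values yield a linear system in the 3 coefficients.
Solving, s(n) = 3n² + n - 2.
Then s(-1) = 0.

0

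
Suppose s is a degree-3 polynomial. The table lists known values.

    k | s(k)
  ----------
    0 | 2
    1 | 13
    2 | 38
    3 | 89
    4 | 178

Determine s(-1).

-7

Write s(k) = ak³ + bk² + ck + d; the 5 given values yield a linear system in the 4 coefficients.
Solving, s(k) = 2k³ + k² + 8k + 2.
Then s(-1) = -7.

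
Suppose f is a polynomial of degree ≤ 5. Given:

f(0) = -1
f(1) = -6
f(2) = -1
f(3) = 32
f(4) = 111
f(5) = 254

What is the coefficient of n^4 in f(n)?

First differences: -5, 5, 33, 79, 143. Second differences: 10, 28, 46, 64. Third differences: 18, 18, 18.
Level-3 differences are constant, so f has degree 3.
Fitting a degree-3 polynomial gives f(n) = 3n³ - 4n² - 4n - 1.
The coefficient of n^4 is 0.

0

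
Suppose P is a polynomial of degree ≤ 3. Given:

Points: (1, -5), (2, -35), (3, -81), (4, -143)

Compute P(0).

9

First differences: -30, -46, -62. Second differences: -16, -16.
Level-2 differences are constant, so P has degree 2.
Fitting a degree-2 polynomial gives P(x) = -8x² - 6x + 9.
Then P(0) = 9.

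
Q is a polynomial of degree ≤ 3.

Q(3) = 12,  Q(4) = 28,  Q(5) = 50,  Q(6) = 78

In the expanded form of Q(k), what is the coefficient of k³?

0

Write Q(k) = ak³ + bk² + ck + d; the 4 given values yield a linear system in the 4 coefficients.
Solving, the leading coefficient vanishes, and Q(k) = 3k² - 5k.
The coefficient of k³ is 0.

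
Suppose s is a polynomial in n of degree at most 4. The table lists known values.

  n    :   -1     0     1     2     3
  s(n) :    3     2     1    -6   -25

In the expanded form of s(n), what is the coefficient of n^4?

First differences: -1, -1, -7, -19. Second differences: 0, -6, -12. Third differences: -6, -6.
Level-3 differences are constant, so s has degree 3.
Fitting a degree-3 polynomial gives s(n) = -n³ + 2.
The coefficient of n^4 is 0.

0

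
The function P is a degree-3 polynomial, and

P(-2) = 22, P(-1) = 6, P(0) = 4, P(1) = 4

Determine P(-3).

Write P(x) = ax³ + bx² + cx + d; the 4 given values yield a linear system in the 4 coefficients.
Solving, P(x) = -2x³ + x² + x + 4.
Then P(-3) = 64.

64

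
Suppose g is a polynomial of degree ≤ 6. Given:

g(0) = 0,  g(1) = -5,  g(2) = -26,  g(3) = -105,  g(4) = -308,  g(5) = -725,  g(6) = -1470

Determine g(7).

First differences: -5, -21, -79, -203, -417, -745. Second differences: -16, -58, -124, -214, -328. Third differences: -42, -66, -90, -114. Fourth differences: -24, -24, -24.
Level-4 differences are constant, so g has degree 4.
Fitting a degree-4 polynomial gives g(k) = -k^4 - k³ + 2k² - 5k.
Then g(7) = -2681.

-2681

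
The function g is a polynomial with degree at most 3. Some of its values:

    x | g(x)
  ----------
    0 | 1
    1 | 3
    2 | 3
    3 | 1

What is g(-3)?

First differences: 2, 0, -2. Second differences: -2, -2.
Level-2 differences are constant, so g has degree 2.
Fitting a degree-2 polynomial gives g(x) = -x² + 3x + 1.
Then g(-3) = -17.

-17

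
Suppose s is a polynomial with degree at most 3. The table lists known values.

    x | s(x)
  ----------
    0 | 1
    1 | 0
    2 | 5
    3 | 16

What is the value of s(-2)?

First differences: -1, 5, 11. Second differences: 6, 6.
Level-2 differences are constant, so s has degree 2.
Fitting a degree-2 polynomial gives s(x) = 3x² - 4x + 1.
Then s(-2) = 21.

21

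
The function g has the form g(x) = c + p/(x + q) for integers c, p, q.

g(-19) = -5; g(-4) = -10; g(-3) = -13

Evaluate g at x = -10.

(g(x) − c)(x + q) = p for each data point; the three points give a linear system in c and q, then p follows.
Solving: c = -4, q = 1, p = 18, so g(x) = -4 + 18/(x + 1).
Then g(-10) = -4 + 18/(-9) = -6.

-6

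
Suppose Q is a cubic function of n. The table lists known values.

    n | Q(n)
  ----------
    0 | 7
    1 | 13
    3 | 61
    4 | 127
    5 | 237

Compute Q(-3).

Write Q(n) = an³ + bn² + cn + d; the 5 given values yield a linear system in the 4 coefficients.
Solving, Q(n) = 2n³ - 2n² + 6n + 7.
Then Q(-3) = -83.

-83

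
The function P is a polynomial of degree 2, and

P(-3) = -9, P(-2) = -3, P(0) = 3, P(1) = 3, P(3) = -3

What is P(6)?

-27

Write P(m) = am² + bm + c; the 5 given values yield a linear system in the 3 coefficients.
Solving, P(m) = -m² + m + 3.
Then P(6) = -27.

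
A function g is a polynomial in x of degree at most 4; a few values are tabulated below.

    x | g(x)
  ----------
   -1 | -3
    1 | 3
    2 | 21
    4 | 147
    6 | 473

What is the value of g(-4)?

Write g(x) = ax^4 + bx³ + cx² + dx + e; the 5 given values yield a linear system in the 5 coefficients.
Solving, the leading coefficient vanishes, and g(x) = 2x³ + x² + x - 1.
Then g(-4) = -117.

-117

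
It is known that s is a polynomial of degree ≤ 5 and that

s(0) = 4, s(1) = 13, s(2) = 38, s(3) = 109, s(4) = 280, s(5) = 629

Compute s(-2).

Write s(t) = at^5 + bt^4 + ct³ + dt² + et + p; the 6 given values yield a linear system in the 6 coefficients.
Solving, the leading coefficient vanishes, and s(t) = t^4 - t³ + 4t² + 5t + 4.
Then s(-2) = 34.

34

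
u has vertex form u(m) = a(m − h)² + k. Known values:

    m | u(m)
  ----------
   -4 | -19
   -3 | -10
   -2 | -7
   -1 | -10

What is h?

First differences 9, 3, -3; second difference -6 = 2a, so a = -3.
Expanding, the m-coefficient is −2ah = 6h; matching it to the data gives h = -2, and then k = -7.
So u(m) = -3(m + 2)² − 7.
Hence h = -2.

-2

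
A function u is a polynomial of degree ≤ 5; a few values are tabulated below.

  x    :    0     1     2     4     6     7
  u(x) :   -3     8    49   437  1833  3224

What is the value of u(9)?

8232

Write u(x) = ax^5 + bx^4 + cx³ + dx² + ex + p; the 6 given values yield a linear system in the 6 coefficients.
Solving, the leading coefficient vanishes, and u(x) = x^4 + 2x³ + 2x² + 6x - 3.
Then u(9) = 8232.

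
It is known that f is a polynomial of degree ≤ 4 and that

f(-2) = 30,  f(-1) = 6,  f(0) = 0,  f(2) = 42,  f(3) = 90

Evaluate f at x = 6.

Write f(x) = ax^4 + bx³ + cx² + dx + e; the 5 given values yield a linear system in the 5 coefficients.
Solving, the top 2 coefficients vanish, and f(x) = 9x² + 3x.
Then f(6) = 342.

342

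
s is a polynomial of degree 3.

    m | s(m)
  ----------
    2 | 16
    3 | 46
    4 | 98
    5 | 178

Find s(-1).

-2

Write s(m) = am³ + bm² + cm + d; the 4 given values yield a linear system in the 4 coefficients.
Solving, s(m) = m³ + 2m² + m - 2.
Then s(-1) = -2.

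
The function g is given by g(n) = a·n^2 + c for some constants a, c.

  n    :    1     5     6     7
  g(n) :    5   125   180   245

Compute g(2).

From g(1) = 5 and g(5) = 125: 1a + c = 5 and 25a + c = 125.
Subtracting: 24a = 120, so a = 5; then c = 5 − 5·1 = 0.
So g(n) = 5n² + 0, and g(2) = 20.

20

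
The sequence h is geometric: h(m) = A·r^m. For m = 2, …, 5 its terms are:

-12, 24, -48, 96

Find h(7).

384

Consecutive ratio: 24/(-12) = -2, and -48/24 = -2, so r = -2.
Then A·(-2)^2 = -12 gives A = -3, and h(m) = -3·(-2)^m.
h(7) = -3·(-2)^7 = 384.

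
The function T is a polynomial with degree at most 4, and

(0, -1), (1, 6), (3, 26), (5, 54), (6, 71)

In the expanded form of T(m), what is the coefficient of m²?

1

Write T(m) = am^4 + bm³ + cm² + dm + e; the 5 given values yield a linear system in the 5 coefficients.
Solving, the top 2 coefficients vanish, and T(m) = m² + 6m - 1.
The coefficient of m² is 1.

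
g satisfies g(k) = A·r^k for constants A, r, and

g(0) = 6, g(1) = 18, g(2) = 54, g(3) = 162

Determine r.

3

Consecutive ratio: 18/6 = 3, and 54/18 = 3, so r = 3.
Then A·3^0 = 6 gives A = 6, and g(k) = 6·3^k.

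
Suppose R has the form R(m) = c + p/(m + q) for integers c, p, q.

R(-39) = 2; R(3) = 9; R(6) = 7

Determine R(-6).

-9

(R(m) − c)(m + q) = p for each data point; the three points give a linear system in c and q, then p follows.
Solving: c = 3, q = 3, p = 36, so R(m) = 3 + 36/(m + 3).
Then R(-6) = 3 + 36/(-3) = -9.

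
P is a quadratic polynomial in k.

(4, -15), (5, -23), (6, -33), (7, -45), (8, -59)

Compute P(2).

First differences: -8, -10, -12, -14. Second differences: -2, -2, -2.
Level-2 differences are constant, so P has degree 2.
Fitting a degree-2 polynomial gives P(k) = -k² + k - 3.
Then P(2) = -5.

-5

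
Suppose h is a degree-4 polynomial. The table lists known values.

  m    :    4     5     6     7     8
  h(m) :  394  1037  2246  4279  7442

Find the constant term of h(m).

Write h(m) = am^4 + bm³ + cm² + dm + e; the 5 given values yield a linear system in the 5 coefficients.
Solving, h(m) = 2m^4 - m³ - 4m² + 2m + 2.
The constant term is h(0) = 2.

2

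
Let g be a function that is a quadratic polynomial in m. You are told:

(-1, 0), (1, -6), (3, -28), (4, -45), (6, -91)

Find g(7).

Write g(m) = am² + bm + c; the 5 given values yield a linear system in the 3 coefficients.
Solving, g(m) = -2m² - 3m - 1.
Then g(7) = -120.

-120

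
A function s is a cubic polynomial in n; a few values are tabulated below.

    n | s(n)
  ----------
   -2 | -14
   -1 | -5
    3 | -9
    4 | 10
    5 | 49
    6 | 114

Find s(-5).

Write s(n) = an³ + bn² + cn + d; the 6 given values yield a linear system in the 4 coefficients.
Solving, s(n) = n³ - 2n² - 4n - 6.
Then s(-5) = -161.

-161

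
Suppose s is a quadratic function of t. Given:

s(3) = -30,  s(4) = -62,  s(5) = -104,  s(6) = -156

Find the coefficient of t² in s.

-5

First differences: -32, -42, -52. Second differences: -10, -10.
Level-2 differences are constant, so s has degree 2.
Fitting a degree-2 polynomial gives s(t) = -5t² + 3t + 6.
The coefficient of t² is -5.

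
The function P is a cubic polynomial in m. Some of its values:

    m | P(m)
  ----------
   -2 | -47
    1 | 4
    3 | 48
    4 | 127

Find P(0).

Write P(m) = am³ + bm² + cm + d; the 4 given values yield a linear system in the 4 coefficients.
Solving, P(m) = 3m³ - 5m² + 3m + 3.
Then P(0) = 3.

3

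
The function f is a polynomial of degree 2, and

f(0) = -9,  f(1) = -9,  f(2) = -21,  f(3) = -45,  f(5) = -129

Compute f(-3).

-81

Write f(m) = am² + bm + c; the 5 given values yield a linear system in the 3 coefficients.
Solving, f(m) = -6m² + 6m - 9.
Then f(-3) = -81.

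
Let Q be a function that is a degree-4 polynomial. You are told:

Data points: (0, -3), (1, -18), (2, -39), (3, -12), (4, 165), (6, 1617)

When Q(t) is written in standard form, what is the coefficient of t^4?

Write Q(t) = at^4 + bt³ + ct² + dt + e; the 6 given values yield a linear system in the 5 coefficients.
Solving, Q(t) = 2t^4 - 3t³ - 8t² - 6t - 3.
The coefficient of t^4 is 2.

2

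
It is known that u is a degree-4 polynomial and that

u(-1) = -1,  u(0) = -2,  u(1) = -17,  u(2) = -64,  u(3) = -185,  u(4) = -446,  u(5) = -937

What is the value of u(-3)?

Write u(k) = ak^4 + bk³ + ck² + dk + e; the 7 given values yield a linear system in the 5 coefficients.
Solving, u(k) = -k^4 - k³ - 6k² - 7k - 2.
Then u(-3) = -89.

-89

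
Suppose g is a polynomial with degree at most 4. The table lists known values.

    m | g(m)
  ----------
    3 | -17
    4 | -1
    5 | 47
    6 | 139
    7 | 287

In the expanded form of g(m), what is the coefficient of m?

-2

First differences: 16, 48, 92, 148. Second differences: 32, 44, 56. Third differences: 12, 12.
Level-3 differences are constant, so g has degree 3.
Fitting a degree-3 polynomial gives g(m) = 2m³ - 8m² - 2m + 7.
The coefficient of m is -2.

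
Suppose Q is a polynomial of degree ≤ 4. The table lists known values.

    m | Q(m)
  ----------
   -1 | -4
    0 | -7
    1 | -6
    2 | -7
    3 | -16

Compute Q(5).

First differences: -3, 1, -1, -9. Second differences: 4, -2, -8. Third differences: -6, -6.
Level-3 differences are constant, so Q has degree 3.
Fitting a degree-3 polynomial gives Q(m) = -m³ + 2m² - 7.
Then Q(5) = -82.

-82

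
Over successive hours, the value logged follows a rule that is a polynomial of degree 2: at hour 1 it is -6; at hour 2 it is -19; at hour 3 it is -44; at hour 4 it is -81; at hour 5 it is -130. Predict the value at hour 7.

Write the value at k as u(k).
First differences: -13, -25, -37, -49. Second differences: -12, -12, -12.
Level-2 differences are constant, so u has degree 2.
Fitting a degree-2 polynomial gives u(k) = -6k² + 5k - 5.
Then u(7) = -264.

-264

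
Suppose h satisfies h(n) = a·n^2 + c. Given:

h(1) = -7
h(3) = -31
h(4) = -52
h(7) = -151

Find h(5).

From h(1) = -7 and h(3) = -31: 1a + c = -7 and 9a + c = -31.
Subtracting: 8a = -24, so a = -3; then c = -7 − (-3)·1 = -4.
So h(n) = -3n² − 4, and h(5) = -79.

-79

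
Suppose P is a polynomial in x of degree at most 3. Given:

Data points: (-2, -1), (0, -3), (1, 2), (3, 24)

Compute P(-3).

6

Write P(x) = ax³ + bx² + cx + d; the 4 given values yield a linear system in the 4 coefficients.
Solving, the leading coefficient vanishes, and P(x) = 2x² + 3x - 3.
Then P(-3) = 6.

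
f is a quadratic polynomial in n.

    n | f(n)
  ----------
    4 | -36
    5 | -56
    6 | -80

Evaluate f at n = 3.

Write f(n) = an² + bn + c; the 3 given values yield a linear system in the 3 coefficients.
Solving, f(n) = -2n² - 2n + 4.
Then f(3) = -20.

-20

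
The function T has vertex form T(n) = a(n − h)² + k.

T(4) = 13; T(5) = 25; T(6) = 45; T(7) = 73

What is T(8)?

109

First differences 12, 20, 28; second difference 8 = 2a, so a = 4.
Expanding, the n-coefficient is −2ah = -8h; matching it to the data gives h = 3, and then k = 9.
So T(n) = 4(n − 3)² + 9.
T(8) = 4·5² + 9 = 109.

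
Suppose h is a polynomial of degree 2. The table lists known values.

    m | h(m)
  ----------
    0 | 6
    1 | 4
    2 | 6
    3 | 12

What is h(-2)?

22

First differences: -2, 2, 6. Second differences: 4, 4.
Level-2 differences are constant, so h has degree 2.
Fitting a degree-2 polynomial gives h(m) = 2m² - 4m + 6.
Then h(-2) = 22.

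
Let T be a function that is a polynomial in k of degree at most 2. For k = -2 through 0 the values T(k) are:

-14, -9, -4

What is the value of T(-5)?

-29

First differences: 5, 5.
Level-1 differences are constant, so T has degree 1.
Fitting a degree-1 polynomial gives T(k) = 5k - 4.
Then T(-5) = -29.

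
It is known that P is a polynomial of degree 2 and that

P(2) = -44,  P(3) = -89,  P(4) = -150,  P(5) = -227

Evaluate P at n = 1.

-15

First differences: -45, -61, -77. Second differences: -16, -16.
Level-2 differences are constant, so P has degree 2.
Fitting a degree-2 polynomial gives P(n) = -8n² - 5n - 2.
Then P(1) = -15.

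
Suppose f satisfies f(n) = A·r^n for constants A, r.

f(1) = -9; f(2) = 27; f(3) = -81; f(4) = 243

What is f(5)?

-729

Consecutive ratio: 27/(-9) = -3, and -81/27 = -3, so r = -3.
Then A·(-3)^1 = -9 gives A = 3, and f(n) = 3·(-3)^n.
f(5) = 3·(-3)^5 = -729.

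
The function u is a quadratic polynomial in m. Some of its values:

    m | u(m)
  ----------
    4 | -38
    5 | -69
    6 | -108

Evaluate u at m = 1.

Write u(m) = am² + bm + c; the 3 given values yield a linear system in the 3 coefficients.
Solving, u(m) = -4m² + 5m + 6.
Then u(1) = 7.

7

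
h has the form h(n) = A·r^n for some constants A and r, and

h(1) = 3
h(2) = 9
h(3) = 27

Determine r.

3

Consecutive ratio: 9/3 = 3, and 27/9 = 3, so r = 3.
Then A·3^1 = 3 gives A = 1, and h(n) = 1·3^n.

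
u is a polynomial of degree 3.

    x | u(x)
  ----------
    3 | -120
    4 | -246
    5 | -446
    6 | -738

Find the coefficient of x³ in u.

-3

Write u(x) = ax³ + bx² + cx + d; the 4 given values yield a linear system in the 4 coefficients.
Solving, u(x) = -3x³ - x² - 8x - 6.
The coefficient of x³ is -3.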